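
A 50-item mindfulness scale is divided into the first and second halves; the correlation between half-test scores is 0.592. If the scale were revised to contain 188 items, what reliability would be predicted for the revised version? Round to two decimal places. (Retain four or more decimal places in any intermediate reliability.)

0.92

Spearman-Brown correction (n = 2): r_full = 2·0.592/(1 + 0.592) = 0.7437
Length factor from 50 to 188 items: n = 188/50 = 3.7600
r_new = n·r_full / (1 + (n − 1)·r_full) = 2.7963 / 3.0526 ≈ 0.9160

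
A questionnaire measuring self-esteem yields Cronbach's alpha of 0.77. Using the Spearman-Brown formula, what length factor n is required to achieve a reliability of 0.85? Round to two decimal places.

1.69

Rearranging the Spearman-Brown formula for n,
n = r*(1 − r) / [ r (1 − r*) ]
n = 0.85 × (1 − 0.77) / [ 0.77 × (1 − 0.85) ]
  = 0.1955 / 0.1155 = 1.6926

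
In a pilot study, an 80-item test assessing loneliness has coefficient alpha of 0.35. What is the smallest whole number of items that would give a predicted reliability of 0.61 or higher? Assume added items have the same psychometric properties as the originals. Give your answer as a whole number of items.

n = [0.61 × 0.65] / [0.35 × 0.39]
n = 0.3965 / 0.1365 ≈ 2.9048
Items needed = n × 80 = 2.9048 × 80 ≈ 232.38 → round up to 233

233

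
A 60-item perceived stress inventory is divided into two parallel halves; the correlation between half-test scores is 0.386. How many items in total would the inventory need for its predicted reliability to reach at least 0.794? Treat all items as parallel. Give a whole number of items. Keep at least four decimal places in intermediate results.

Corrected full-test reliability: r_full = 2 × 0.386 / (1 + 0.386) ≈ 0.5570
n = r_tgt(1 − r_full) / [r_full(1 − r_tgt)] = 0.794 × 0.4430 / (0.5570 × 0.206) ≈ 3.0655
Items = 3.0655 × 60 ≈ 183.93 → 184

184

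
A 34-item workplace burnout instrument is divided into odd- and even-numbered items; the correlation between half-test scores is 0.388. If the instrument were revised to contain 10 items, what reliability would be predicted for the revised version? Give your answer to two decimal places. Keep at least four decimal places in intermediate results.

Full-test reliability from the split-half r: r_full = 2(0.388)/(1 + 0.388) = 0.5591
Length factor from 34 to 10 items: n = 10/34 = 0.2941
r_new = n·r_full / (1 + (n − 1)·r_full) = 0.1644 / 0.6053 ≈ 0.2716

0.27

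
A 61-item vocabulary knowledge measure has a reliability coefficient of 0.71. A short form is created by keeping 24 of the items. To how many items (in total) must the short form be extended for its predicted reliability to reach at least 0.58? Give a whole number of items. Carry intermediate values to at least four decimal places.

35

Short-form reliability: n = 24/61 = 0.3934; r_24 = n·r/(1+(n−1)r) ≈ 0.4906
Length factor from the short form to reach 0.58: n' = 0.58(1 − 0.4906) / [0.4906(1 − 0.58)] ≈ 1.4339
Items = 1.4339 × 24 ≈ 34.41 → 35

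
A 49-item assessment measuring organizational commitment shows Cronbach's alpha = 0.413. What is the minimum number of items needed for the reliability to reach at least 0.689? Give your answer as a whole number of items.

155

n = 0.689(1 − 0.413) / [0.413(1 − 0.689)]
n = 0.404443 / 0.128443 ≈ 3.1488
Items needed = n × 49 = 3.1488 × 49 ≈ 154.29 → round up to 155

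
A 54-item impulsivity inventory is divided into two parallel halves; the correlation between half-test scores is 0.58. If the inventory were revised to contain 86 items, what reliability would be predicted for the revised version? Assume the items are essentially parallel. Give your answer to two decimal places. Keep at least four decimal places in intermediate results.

Full-test reliability from the split-half r: r_full = 2(0.58)/(1 + 0.58) = 0.7342
Length factor from 54 to 86 items: n = 86/54 = 1.5926
r_new = n·r_full / (1 + (n − 1)·r_full) = 1.1693 / 1.4351 ≈ 0.8148

0.81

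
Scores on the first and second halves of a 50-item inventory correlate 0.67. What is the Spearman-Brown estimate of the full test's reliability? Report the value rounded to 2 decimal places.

0.80

Apply the Spearman-Brown correction with n = 2:
r_full = 2r_hh / (1 + r_hh) = 2 × 0.67 / (1 + 0.67)
       = 1.3400 / 1.6700 = 0.8024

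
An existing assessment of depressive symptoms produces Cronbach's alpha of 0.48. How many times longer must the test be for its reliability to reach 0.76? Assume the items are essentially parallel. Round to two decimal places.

3.43

n = [0.76 × 0.52] / [0.48 × 0.24]
n = 0.3952 / 0.1152 ≈ 3.4306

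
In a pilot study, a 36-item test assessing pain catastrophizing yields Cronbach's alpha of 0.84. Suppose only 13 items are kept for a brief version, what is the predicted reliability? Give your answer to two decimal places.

The new length is 13/36 = 0.3611 times the old.
By Spearman-Brown, r_new = n r / (1 + (n − 1) r).
r_new = (0.3611 × 0.84) / (1 + (0.3611 − 1) × 0.84)
     = 0.3033 / 0.4633 = 0.6547

0.65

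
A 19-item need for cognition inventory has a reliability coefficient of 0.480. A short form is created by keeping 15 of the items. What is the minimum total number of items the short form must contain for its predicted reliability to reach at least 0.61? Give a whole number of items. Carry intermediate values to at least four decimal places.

33

Short-form reliability: n = 15/19 = 0.7895; r_15 = n·r/(1+(n−1)r) ≈ 0.4216
Then solve for n' with r_old = 0.4216, r_target = 0.61: n' = 0.61(1 − 0.4216)/[0.4216(1 − 0.61)] = 2.1458
Total items = 2.1458 × 15 = 32.19, rounded up to 33.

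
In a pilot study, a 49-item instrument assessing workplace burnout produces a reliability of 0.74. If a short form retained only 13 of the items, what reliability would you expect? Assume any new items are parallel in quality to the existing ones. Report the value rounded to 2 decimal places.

Length ratio n = 13/49 = 0.2653
By Spearman-Brown, r_new = n r / (1 + (n − 1) r).
r_new = 0.2653·0.74 / [1 + (0.2653 − 1)·0.74]
     = 0.1963 / 0.4563 = 0.4302

0.43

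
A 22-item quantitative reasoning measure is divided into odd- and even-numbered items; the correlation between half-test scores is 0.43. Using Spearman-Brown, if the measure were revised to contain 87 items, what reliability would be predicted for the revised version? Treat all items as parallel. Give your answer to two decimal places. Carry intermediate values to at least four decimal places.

0.86

First correct the split-half correlation to full-test reliability: r_full = 2 × 0.43 / (1 + 0.43) ≈ 0.6014
Then adjust to 87 items: n = 87/22 = 3.9545
r_new = n·r_full / (1 + (n − 1)·r_full) = 2.3782 / 2.7768 ≈ 0.8565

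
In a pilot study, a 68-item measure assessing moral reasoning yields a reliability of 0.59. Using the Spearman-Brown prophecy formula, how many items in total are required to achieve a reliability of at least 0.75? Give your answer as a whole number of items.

142

Invert Spearman-Brown to solve for n:
n = r_target (1 − r_old) / [ r_old (1 − r_target) ]
n = 0.75(1 − 0.59) / [0.59(1 − 0.75)]
n = 0.3075 / 0.1475 ≈ 2.0847
Items needed = n × 68 = 2.0847 × 68 ≈ 141.76 → round up to 142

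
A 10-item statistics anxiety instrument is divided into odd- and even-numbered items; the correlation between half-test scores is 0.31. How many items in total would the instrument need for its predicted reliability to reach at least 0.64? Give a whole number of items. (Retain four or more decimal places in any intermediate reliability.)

r_full = 2(0.31)/(1 + 0.31) = 0.4733
n = r_tgt(1 − r_full) / [r_full(1 − r_tgt)] = 0.64 × 0.5267 / (0.4733 × 0.36) ≈ 1.9784
Required items = 1.9784 × 10 = 19.78, so 20 items.

20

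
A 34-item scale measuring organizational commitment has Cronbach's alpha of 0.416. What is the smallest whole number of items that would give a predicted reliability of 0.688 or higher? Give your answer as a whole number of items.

106

n = 0.688 × (1 − 0.416) / [ 0.416 × (1 − 0.688) ]
  = 0.401792 / 0.129792 = 3.0957
Items needed = n × 34 = 3.0957 × 34 ≈ 105.25 → round up to 106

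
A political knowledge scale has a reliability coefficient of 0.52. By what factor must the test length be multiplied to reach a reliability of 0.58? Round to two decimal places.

Spearman-Brown solved for the length factor n:
n = r*(1 − r) / [ r (1 − r*) ]
n = [0.58 × 0.48] / [0.52 × 0.42]
n = 0.2784 / 0.2184 ≈ 1.2747

1.27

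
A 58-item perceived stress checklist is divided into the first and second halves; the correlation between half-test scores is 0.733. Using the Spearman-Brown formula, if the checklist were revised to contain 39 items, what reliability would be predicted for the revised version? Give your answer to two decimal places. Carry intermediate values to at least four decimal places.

0.79

Full-test reliability from the split-half r: r_full = 2(0.733)/(1 + 0.733) = 0.8459
Then adjust to 39 items: n = 39/58 = 0.6724
r_new = n·r_full / (1 + (n − 1)·r_full) = 0.5688 / 0.7229 ≈ 0.7868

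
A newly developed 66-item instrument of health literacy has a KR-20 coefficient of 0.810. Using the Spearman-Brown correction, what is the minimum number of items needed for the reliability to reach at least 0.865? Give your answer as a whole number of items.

100

Rearranging the Spearman-Brown formula for n,
n = r*(1 − r) / [ r (1 − r*) ]
n = [0.865 × 0.190] / [0.810 × 0.135]
  = 0.164350 / 0.109350 = 1.5030
So the test needs 1.5030 × 66 ≈ 99.20 items; rounding up, 100.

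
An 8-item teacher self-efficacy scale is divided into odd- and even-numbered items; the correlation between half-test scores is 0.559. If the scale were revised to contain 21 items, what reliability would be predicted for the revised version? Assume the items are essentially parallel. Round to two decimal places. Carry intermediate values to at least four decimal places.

Full-test reliability from the split-half r: r_full = 2(0.559)/(1 + 0.559) = 0.7171
Length factor from 8 to 21 items: n = 21/8 = 2.6250
r_new = n·r_full / (1 + (n − 1)·r_full) = 1.8824 / 2.1653 ≈ 0.8693

0.87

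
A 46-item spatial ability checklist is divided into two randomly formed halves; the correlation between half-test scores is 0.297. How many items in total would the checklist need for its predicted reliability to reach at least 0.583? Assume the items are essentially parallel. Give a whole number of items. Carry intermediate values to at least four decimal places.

r_full = 2(0.297)/(1 + 0.297) = 0.4580
n = r_tgt(1 − r_full) / [r_full(1 − r_tgt)] = 0.583 × 0.5420 / (0.4580 × 0.417) ≈ 1.6545
Required items = 1.6545 × 46 = 76.11, so 77 items.

77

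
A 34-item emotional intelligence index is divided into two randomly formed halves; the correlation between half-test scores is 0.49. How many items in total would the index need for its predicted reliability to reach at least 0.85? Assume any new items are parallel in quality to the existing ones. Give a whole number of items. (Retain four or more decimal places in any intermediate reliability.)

Corrected full-test reliability: r_full = 2 × 0.49 / (1 + 0.49) ≈ 0.6577
Solve Spearman-Brown for n: n = 0.85(1 − 0.6577) / [0.6577(1 − 0.85)] = 2.9492
Items = 2.9492 × 34 ≈ 100.27 → 101

101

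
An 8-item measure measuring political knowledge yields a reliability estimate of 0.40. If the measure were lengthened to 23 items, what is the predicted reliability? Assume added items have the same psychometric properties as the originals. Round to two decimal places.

The new length is 23/8 = 2.875 times the old.
r_new = 2.875·0.40 / [1 + (2.875 − 1)·0.40]
     = 1.1500 / 1.7500 = 0.6571

0.66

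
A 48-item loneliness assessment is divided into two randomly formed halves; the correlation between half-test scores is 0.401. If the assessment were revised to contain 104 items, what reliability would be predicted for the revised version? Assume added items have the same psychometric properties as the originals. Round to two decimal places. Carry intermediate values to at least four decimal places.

First correct the split-half correlation to full-test reliability: r_full = 2 × 0.401 / (1 + 0.401) ≈ 0.5724
Then adjust to 104 items: n = 104/48 = 2.1667
r_new = n·r_full / (1 + (n − 1)·r_full) = 1.2402 / 1.6678 ≈ 0.7436

0.74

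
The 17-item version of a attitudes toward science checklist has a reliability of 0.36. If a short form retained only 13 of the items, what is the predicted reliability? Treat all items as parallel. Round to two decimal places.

Length ratio n = 13/17 = 0.7647
Spearman-Brown: r_new = n·r / (1 + (n − 1)·r)
r_new = 0.7647·0.36 / [1 + (0.7647 − 1)·0.36]
     = 0.2753 / 0.9153 = 0.3008

0.30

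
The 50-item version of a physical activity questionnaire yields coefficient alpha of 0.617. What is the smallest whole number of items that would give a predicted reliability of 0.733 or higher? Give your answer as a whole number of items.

86

n = [0.733 × 0.383] / [0.617 × 0.267]
n = 0.280739 / 0.164739 ≈ 1.7041
1.7041 × 50 = 85.20 → 86 items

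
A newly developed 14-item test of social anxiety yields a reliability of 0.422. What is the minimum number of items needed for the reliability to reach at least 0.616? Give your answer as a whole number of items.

n = [0.616 × 0.578] / [0.422 × 0.384]
n = 0.356048 / 0.162048 ≈ 2.1972
Items needed = n × 14 = 2.1972 × 14 ≈ 30.76 → round up to 31

31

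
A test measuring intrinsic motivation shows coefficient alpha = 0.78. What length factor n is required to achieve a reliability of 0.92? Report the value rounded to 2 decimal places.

Rearranging the Spearman-Brown formula for n,
n = r_target (1 − r_old) / [ r_old (1 − r_target) ]
n = 0.92(1 − 0.78) / [0.78(1 − 0.92)]
n = 0.2024 / 0.0624 ≈ 3.2436

3.24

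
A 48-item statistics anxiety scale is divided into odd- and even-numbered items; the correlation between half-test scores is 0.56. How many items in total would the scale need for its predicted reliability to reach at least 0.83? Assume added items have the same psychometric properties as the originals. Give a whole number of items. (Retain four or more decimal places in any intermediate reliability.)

Corrected full-test reliability: r_full = 2 × 0.56 / (1 + 0.56) ≈ 0.7179
Solve Spearman-Brown for n: n = 0.83(1 − 0.7179) / [0.7179(1 − 0.83)] = 1.9185
Required items = 1.9185 × 48 = 92.09, so 93 items.

93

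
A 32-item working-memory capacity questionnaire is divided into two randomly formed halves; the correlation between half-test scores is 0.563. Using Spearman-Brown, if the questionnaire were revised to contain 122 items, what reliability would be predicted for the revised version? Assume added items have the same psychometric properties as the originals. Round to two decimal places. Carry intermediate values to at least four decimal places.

First correct the split-half correlation to full-test reliability: r_full = 2 × 0.563 / (1 + 0.563) ≈ 0.7204
Length factor from 32 to 122 items: n = 122/32 = 3.8125
r_new = n·r_full / (1 + (n − 1)·r_full) = 2.7465 / 3.0261 ≈ 0.9076

0.91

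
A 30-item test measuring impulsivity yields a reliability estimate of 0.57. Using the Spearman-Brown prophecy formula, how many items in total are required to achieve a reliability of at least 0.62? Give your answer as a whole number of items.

Invert Spearman-Brown to solve for n:
n = r*(1 − r) / [ r (1 − r*) ]
n = 0.62 × (1 − 0.57) / [ 0.57 × (1 − 0.62) ]
n = 0.2666 / 0.2166 ≈ 1.2308
1.2308 × 30 = 36.92 → 37 items

37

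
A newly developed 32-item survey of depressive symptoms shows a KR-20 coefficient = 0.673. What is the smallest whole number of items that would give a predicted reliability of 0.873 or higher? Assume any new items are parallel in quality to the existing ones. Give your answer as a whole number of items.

107

n = 0.873(1 − 0.673) / [0.673(1 − 0.873)]
n = 0.285471 / 0.085471 ≈ 3.3400
Items needed = n × 32 = 3.3400 × 32 ≈ 106.88 → round up to 107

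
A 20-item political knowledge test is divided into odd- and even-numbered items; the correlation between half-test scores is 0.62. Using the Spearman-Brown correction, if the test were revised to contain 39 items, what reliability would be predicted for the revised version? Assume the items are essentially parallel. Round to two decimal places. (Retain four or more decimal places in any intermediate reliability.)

Spearman-Brown correction (n = 2): r_full = 2·0.62/(1 + 0.62) = 0.7654
Then adjust to 39 items: n = 39/20 = 1.9500
r_new = n·r_full / (1 + (n − 1)·r_full) = 1.4925 / 1.7271 ≈ 0.8642

0.86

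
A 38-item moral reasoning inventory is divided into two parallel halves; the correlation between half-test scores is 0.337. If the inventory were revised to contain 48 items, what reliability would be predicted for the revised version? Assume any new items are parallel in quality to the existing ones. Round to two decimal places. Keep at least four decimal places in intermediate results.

First correct the split-half correlation to full-test reliability: r_full = 2 × 0.337 / (1 + 0.337) ≈ 0.5041
Then adjust to 48 items: n = 48/38 = 1.2632
r_new = n·r_full / (1 + (n − 1)·r_full) = 0.6368 / 1.1327 ≈ 0.5622

0.56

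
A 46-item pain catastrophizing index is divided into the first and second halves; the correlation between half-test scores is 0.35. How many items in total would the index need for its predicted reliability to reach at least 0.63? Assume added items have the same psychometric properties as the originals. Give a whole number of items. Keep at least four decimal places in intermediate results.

73

Corrected full-test reliability: r_full = 2 × 0.35 / (1 + 0.35) ≈ 0.5185
Solve Spearman-Brown for n: n = 0.63(1 − 0.5185) / [0.5185(1 − 0.63)] = 1.5812
Items = 1.5812 × 46 ≈ 72.74 → 73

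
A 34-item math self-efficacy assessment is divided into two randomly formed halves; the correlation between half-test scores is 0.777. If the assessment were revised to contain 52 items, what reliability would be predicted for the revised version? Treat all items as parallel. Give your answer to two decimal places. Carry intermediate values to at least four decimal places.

0.91

Full-test reliability from the split-half r: r_full = 2(0.777)/(1 + 0.777) = 0.8745
Length factor from 34 to 52 items: n = 52/34 = 1.5294
r_new = n·r_full / (1 + (n − 1)·r_full) = 1.3375 / 1.4630 ≈ 0.9142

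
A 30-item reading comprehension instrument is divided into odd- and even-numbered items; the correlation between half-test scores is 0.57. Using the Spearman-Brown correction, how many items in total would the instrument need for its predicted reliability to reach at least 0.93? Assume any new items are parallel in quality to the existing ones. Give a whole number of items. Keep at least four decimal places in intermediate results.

r_full = 2(0.57)/(1 + 0.57) = 0.7261
n = r_tgt(1 − r_full) / [r_full(1 − r_tgt)] = 0.93 × 0.2739 / (0.7261 × 0.07) ≈ 5.0116
Required items = 5.0116 × 30 = 150.35, so 151 items.

151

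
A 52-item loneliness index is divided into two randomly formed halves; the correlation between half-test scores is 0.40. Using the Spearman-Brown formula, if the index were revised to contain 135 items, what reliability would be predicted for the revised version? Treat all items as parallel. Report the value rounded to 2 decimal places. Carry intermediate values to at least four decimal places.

0.78

Spearman-Brown correction (n = 2): r_full = 2·0.40/(1 + 0.40) = 0.5714
Length factor from 52 to 135 items: n = 135/52 = 2.5962
r_new = n·r_full / (1 + (n − 1)·r_full) = 1.4835 / 1.9121 ≈ 0.7758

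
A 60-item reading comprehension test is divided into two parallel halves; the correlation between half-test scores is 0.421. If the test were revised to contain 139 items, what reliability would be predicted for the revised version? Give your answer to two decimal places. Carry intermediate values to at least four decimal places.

Spearman-Brown correction (n = 2): r_full = 2·0.421/(1 + 0.421) = 0.5925
Then adjust to 139 items: n = 139/60 = 2.3167
r_new = n·r_full / (1 + (n − 1)·r_full) = 1.3726 / 1.7801 ≈ 0.7711

0.77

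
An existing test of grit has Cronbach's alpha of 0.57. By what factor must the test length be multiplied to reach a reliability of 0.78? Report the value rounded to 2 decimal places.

Spearman-Brown solved for the length factor n:
n = r*(1 − r) / [ r (1 − r*) ]
n = 0.78 × (1 − 0.57) / [ 0.57 × (1 − 0.78) ]
  = 0.3354 / 0.1254 = 2.6746

2.67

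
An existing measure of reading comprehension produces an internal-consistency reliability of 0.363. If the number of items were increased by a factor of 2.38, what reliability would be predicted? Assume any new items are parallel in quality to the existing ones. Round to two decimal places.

0.58

r_new = 2.38·0.363 / [1 + (2.38 − 1)·0.363]
r_new = 0.8639 / 1.5009 ≈ 0.5756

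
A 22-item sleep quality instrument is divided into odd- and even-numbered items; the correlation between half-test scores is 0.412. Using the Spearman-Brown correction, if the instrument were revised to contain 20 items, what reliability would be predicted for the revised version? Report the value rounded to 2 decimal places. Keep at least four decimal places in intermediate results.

0.56

Full-test reliability from the split-half r: r_full = 2(0.412)/(1 + 0.412) = 0.5836
Length factor from 22 to 20 items: n = 20/22 = 0.9091
r_new = n·r_full / (1 + (n − 1)·r_full) = 0.5306 / 0.9470 ≈ 0.5603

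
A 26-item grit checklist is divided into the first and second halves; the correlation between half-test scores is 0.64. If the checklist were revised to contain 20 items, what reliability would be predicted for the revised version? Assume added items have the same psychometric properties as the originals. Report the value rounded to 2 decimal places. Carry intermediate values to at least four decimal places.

Spearman-Brown correction (n = 2): r_full = 2·0.64/(1 + 0.64) = 0.7805
Length factor from 26 to 20 items: n = 20/26 = 0.7692
r_new = n·r_full / (1 + (n − 1)·r_full) = 0.6004 / 0.8199 ≈ 0.7323

0.73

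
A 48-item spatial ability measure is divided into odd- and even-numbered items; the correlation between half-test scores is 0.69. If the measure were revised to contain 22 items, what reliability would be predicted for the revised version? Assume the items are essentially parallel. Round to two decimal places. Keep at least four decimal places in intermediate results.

Spearman-Brown correction (n = 2): r_full = 2·0.69/(1 + 0.69) = 0.8166
Then adjust to 22 items: n = 22/48 = 0.4583
r_new = n·r_full / (1 + (n − 1)·r_full) = 0.3742 / 0.5576 ≈ 0.6711

0.67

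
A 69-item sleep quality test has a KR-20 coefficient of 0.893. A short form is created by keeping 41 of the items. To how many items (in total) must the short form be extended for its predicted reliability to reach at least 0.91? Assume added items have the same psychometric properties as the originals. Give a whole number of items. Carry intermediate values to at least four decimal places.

84

Short-form reliability: n = 41/69 = 0.5942; r_41 = n·r/(1+(n−1)r) ≈ 0.8322
Then solve for n' with r_old = 0.8322, r_target = 0.91: n' = 0.91(1 − 0.8322)/[0.8322(1 − 0.91)] = 2.0387
Items = 2.0387 × 41 ≈ 83.59 → 84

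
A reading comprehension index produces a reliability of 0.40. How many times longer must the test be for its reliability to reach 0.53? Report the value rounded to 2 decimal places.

1.69

Spearman-Brown solved for the length factor n:
n = r_target (1 − r_old) / [ r_old (1 − r_target) ]
n = 0.53 × (1 − 0.40) / [ 0.40 × (1 − 0.53) ]
n = 0.3180 / 0.1880 ≈ 1.6915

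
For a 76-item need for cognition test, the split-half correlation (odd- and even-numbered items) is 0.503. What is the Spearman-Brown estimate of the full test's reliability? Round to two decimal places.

0.67

Apply the Spearman-Brown correction with n = 2:
r_full = 2r_hh / (1 + r_hh) = 2 × 0.503 / (1 + 0.503)
       = 1.0060 / 1.5030 = 0.6693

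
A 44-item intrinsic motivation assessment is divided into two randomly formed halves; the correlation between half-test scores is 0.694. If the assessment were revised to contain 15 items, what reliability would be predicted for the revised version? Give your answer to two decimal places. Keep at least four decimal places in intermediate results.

0.61

Spearman-Brown correction (n = 2): r_full = 2·0.694/(1 + 0.694) = 0.8194
Then adjust to 15 items: n = 15/44 = 0.3409
r_new = n·r_full / (1 + (n − 1)·r_full) = 0.2793 / 0.4599 ≈ 0.6073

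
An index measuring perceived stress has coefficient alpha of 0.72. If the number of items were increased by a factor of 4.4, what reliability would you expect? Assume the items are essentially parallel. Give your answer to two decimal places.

Spearman-Brown: r_new = n·r / (1 + (n − 1)·r)
r_new = (4.4 × 0.72) / (1 + (4.4 − 1) × 0.72)
     = 3.1680 / 3.4480 = 0.9188

0.92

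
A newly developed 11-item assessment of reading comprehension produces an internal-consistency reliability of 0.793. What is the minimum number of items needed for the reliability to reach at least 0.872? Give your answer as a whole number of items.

20

Rearranging the Spearman-Brown formula for n,
n = r_target (1 − r_old) / [ r_old (1 − r_target) ]
n = 0.872 × (1 − 0.793) / [ 0.793 × (1 − 0.872) ]
  = 0.180504 / 0.101504 = 1.7783
Items needed = n × 11 = 1.7783 × 11 ≈ 19.56 → round up to 20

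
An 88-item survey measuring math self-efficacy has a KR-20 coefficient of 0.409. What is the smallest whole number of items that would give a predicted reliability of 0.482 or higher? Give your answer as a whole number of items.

Spearman-Brown solved for the length factor n:
n = r*(1 − r) / [ r (1 − r*) ]
n = 0.482(1 − 0.409) / [0.409(1 − 0.482)]
n = 0.284862 / 0.211862 ≈ 1.3446
Items needed = n × 88 = 1.3446 × 88 ≈ 118.32 → round up to 119

119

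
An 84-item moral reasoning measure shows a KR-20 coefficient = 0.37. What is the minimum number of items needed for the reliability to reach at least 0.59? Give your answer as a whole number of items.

206

n = 0.59 × (1 − 0.37) / [ 0.37 × (1 − 0.59) ]
n = 0.3717 / 0.1517 ≈ 2.4502
Items needed = n × 84 = 2.4502 × 84 ≈ 205.82 → round up to 206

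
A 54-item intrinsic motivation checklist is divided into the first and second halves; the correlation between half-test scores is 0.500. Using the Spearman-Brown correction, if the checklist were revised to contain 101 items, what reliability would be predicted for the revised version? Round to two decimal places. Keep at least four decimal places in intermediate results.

Full-test reliability from the split-half r: r_full = 2(0.500)/(1 + 0.500) = 0.6667
Then adjust to 101 items: n = 101/54 = 1.8704
r_new = n·r_full / (1 + (n − 1)·r_full) = 1.2470 / 1.5803 ≈ 0.7891

0.79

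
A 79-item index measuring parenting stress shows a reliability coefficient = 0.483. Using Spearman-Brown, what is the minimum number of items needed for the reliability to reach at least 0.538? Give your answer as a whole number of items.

n = 0.538 × (1 − 0.483) / [ 0.483 × (1 − 0.538) ]
  = 0.278146 / 0.223146 = 1.2465
1.2465 × 79 = 98.47 → 99 items

99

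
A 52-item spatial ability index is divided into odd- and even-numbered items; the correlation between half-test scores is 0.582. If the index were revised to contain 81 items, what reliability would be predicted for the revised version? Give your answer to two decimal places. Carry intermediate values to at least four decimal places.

0.81

Spearman-Brown correction (n = 2): r_full = 2·0.582/(1 + 0.582) = 0.7358
Then adjust to 81 items: n = 81/52 = 1.5577
r_new = n·r_full / (1 + (n − 1)·r_full) = 1.1462 / 1.4104 ≈ 0.8127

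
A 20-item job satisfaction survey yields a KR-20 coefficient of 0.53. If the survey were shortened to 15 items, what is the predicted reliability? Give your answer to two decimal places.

0.46

n = 15/20 = 0.75
r_new = (0.75 × 0.53) / (1 + (0.75 − 1) × 0.53)
r_new = 0.3975 / 0.8675 ≈ 0.4582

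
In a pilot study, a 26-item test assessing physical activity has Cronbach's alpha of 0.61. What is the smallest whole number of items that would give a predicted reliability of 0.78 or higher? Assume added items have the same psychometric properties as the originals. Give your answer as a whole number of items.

Spearman-Brown solved for the length factor n:
n = r_target (1 − r_old) / [ r_old (1 − r_target) ]
n = [0.78 × 0.39] / [0.61 × 0.22]
n = 0.3042 / 0.1342 ≈ 2.2668
2.2668 × 26 = 58.94 → 59 items

59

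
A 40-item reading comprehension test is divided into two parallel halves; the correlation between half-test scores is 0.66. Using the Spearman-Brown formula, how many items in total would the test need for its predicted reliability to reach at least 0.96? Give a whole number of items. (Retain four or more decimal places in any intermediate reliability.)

248

r_full = 2(0.66)/(1 + 0.66) = 0.7952
Solve Spearman-Brown for n: n = 0.96(1 − 0.7952) / [0.7952(1 − 0.96)] = 6.1811
Required items = 6.1811 × 40 = 247.24, so 248 items.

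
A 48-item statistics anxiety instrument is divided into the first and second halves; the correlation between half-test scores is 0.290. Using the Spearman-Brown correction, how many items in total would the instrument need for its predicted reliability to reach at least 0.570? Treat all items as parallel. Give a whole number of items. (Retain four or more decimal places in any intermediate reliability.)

78

r_full = 2(0.290)/(1 + 0.290) = 0.4496
Solve Spearman-Brown for n: n = 0.570(1 − 0.4496) / [0.4496(1 − 0.570)] = 1.6228
Items = 1.6228 × 48 ≈ 77.89 → 78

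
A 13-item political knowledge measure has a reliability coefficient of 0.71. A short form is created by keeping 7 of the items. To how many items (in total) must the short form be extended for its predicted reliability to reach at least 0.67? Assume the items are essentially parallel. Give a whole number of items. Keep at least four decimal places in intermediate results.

11

First, r for the 7-item form: n = 7/13 = 0.5385, so r_7 = 0.5385·0.71/(1 + (0.5385 − 1)·0.71) = 0.5687
Then solve for n' with r_old = 0.5687, r_target = 0.67: n' = 0.67(1 − 0.5687)/[0.5687(1 − 0.67)] = 1.5398
Total items = 1.5398 × 7 = 10.78, rounded up to 11.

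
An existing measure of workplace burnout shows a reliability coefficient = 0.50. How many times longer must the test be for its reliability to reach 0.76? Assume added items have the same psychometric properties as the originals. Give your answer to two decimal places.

3.17

Rearranging the Spearman-Brown formula for n,
n = r*(1 − r) / [ r (1 − r*) ]
n = [0.76 × 0.50] / [0.50 × 0.24]
  = 0.3800 / 0.1200 = 3.1667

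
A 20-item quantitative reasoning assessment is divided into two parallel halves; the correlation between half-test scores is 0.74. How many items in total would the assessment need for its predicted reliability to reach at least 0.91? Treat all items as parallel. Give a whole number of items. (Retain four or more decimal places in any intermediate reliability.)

Corrected full-test reliability: r_full = 2 × 0.74 / (1 + 0.74) ≈ 0.8506
n = r_tgt(1 − r_full) / [r_full(1 − r_tgt)] = 0.91 × 0.1494 / (0.8506 × 0.09) ≈ 1.7759
Items = 1.7759 × 20 ≈ 35.52 → 36

36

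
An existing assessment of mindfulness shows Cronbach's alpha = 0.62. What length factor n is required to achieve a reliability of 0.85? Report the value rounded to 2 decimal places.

3.47

n = [0.85 × 0.38] / [0.62 × 0.15]
n = 0.3230 / 0.0930 ≈ 3.4731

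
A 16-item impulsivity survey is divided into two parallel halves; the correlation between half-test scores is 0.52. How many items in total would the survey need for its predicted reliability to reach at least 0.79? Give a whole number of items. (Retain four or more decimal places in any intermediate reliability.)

Corrected full-test reliability: r_full = 2 × 0.52 / (1 + 0.52) ≈ 0.6842
n = r_tgt(1 − r_full) / [r_full(1 − r_tgt)] = 0.79 × 0.3158 / (0.6842 × 0.21) ≈ 1.7363
Required items = 1.7363 × 16 = 27.78, so 28 items.

28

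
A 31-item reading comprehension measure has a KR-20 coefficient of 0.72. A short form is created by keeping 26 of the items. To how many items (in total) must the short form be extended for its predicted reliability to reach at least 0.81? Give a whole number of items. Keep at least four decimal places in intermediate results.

52

Short-form reliability: n = 26/31 = 0.8387; r_26 = n·r/(1+(n−1)r) ≈ 0.6832
Length factor from the short form to reach 0.81: n' = 0.81(1 − 0.6832) / [0.6832(1 − 0.81)] ≈ 1.9768
Total items = 1.9768 × 26 = 51.40, rounded up to 52.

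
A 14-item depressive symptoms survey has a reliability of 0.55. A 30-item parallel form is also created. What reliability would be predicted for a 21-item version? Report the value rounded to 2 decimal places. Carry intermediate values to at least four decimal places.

Only the ratio of lengths matters: n = 21/14 = 1.5000
r_{21} = n·r / (1 + (n − 1)·r) = 0.8250 / 1.2750 ≈ 0.6471

0.65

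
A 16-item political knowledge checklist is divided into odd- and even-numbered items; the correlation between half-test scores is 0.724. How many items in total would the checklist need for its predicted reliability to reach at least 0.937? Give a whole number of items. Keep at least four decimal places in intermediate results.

46

Corrected full-test reliability: r_full = 2 × 0.724 / (1 + 0.724) ≈ 0.8399
Solve Spearman-Brown for n: n = 0.937(1 − 0.8399) / [0.8399(1 − 0.937)] = 2.8351
Required items = 2.8351 × 16 = 45.36, so 46 items.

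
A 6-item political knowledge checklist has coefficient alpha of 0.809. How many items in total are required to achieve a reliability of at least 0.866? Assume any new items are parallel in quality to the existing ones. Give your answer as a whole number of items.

n = 0.866 × (1 − 0.809) / [ 0.809 × (1 − 0.866) ]
  = 0.165406 / 0.108406 = 1.5258
So the test needs 1.5258 × 6 ≈ 9.15 items; rounding up, 10.

10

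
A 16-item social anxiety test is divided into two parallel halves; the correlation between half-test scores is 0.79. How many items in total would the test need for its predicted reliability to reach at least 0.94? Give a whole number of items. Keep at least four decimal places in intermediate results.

r_full = 2(0.79)/(1 + 0.79) = 0.8827
Solve Spearman-Brown for n: n = 0.94(1 − 0.8827) / [0.8827(1 − 0.94)] = 2.0819
Required items = 2.0819 × 16 = 33.31, so 34 items.

34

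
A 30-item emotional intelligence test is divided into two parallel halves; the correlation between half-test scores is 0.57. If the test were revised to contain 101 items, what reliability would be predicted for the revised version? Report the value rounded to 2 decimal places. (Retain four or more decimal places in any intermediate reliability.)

0.90

Spearman-Brown correction (n = 2): r_full = 2·0.57/(1 + 0.57) = 0.7261
Length factor from 30 to 101 items: n = 101/30 = 3.3667
r_new = n·r_full / (1 + (n − 1)·r_full) = 2.4446 / 2.7185 ≈ 0.8992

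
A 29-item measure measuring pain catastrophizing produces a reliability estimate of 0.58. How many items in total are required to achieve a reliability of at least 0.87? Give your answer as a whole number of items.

141

Spearman-Brown solved for the length factor n:
n = r*(1 − r) / [ r (1 − r*) ]
n = 0.87(1 − 0.58) / [0.58(1 − 0.87)]
n = 0.3654 / 0.0754 ≈ 4.8462
So the test needs 4.8462 × 29 ≈ 140.54 items; rounding up, 141.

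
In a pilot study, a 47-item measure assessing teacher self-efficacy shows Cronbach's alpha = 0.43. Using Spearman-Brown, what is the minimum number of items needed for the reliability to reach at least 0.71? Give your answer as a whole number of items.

153

Invert Spearman-Brown to solve for n:
n = r_target (1 − r_old) / [ r_old (1 − r_target) ]
n = 0.71 × (1 − 0.43) / [ 0.43 × (1 − 0.71) ]
  = 0.4047 / 0.1247 = 3.2454
Items needed = n × 47 = 3.2454 × 47 ≈ 152.53 → round up to 153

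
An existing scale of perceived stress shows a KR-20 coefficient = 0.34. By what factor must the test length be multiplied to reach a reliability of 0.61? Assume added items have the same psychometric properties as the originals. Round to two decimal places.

Rearranging the Spearman-Brown formula for n,
n = r_target (1 − r_old) / [ r_old (1 − r_target) ]
n = [0.61 × 0.66] / [0.34 × 0.39]
n = 0.4026 / 0.1326 ≈ 3.0362

3.04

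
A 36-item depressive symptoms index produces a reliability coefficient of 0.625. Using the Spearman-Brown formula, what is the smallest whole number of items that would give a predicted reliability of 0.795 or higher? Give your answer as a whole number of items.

84

n = 0.795 × (1 − 0.625) / [ 0.625 × (1 − 0.795) ]
  = 0.298125 / 0.128125 = 2.3268
2.3268 × 36 = 83.76 → 84 items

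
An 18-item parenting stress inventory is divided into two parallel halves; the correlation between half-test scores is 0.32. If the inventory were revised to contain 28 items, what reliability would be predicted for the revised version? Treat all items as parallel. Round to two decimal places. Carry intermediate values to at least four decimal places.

Full-test reliability from the split-half r: r_full = 2(0.32)/(1 + 0.32) = 0.4848
Length factor from 18 to 28 items: n = 28/18 = 1.5556
r_new = n·r_full / (1 + (n − 1)·r_full) = 0.7542 / 1.2694 ≈ 0.5941

0.59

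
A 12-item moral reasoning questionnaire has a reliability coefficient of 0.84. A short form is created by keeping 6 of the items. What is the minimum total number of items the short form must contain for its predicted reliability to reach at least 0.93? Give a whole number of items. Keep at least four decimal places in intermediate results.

First, r for the 6-item form: n = 6/12 = 0.5000, so r_6 = 0.5000·0.84/(1 + (0.5000 − 1)·0.84) = 0.7241
Then solve for n' with r_old = 0.7241, r_target = 0.93: n' = 0.93(1 − 0.7241)/[0.7241(1 − 0.93)] = 5.0622
Items = 5.0622 × 6 ≈ 30.37 → 31

31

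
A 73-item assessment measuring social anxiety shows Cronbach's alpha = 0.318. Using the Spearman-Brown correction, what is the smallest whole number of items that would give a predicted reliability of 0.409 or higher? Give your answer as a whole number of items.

109

Spearman-Brown solved for the length factor n:
n = r*(1 − r) / [ r (1 − r*) ]
n = [0.409 × 0.682] / [0.318 × 0.591]
n = 0.278938 / 0.187938 ≈ 1.4842
So the test needs 1.4842 × 73 ≈ 108.35 items; rounding up, 109.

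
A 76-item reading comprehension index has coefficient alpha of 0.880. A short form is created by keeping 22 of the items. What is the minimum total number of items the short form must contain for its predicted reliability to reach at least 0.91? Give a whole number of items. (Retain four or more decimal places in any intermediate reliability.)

First, r for the 22-item form: n = 22/76 = 0.2895, so r_22 = 0.2895·0.880/(1 + (0.2895 − 1)·0.880) = 0.6798
Length factor from the short form to reach 0.91: n' = 0.91(1 − 0.6798) / [0.6798(1 − 0.91)] ≈ 4.7625
Total items = 4.7625 × 22 = 104.78, rounded up to 105.

105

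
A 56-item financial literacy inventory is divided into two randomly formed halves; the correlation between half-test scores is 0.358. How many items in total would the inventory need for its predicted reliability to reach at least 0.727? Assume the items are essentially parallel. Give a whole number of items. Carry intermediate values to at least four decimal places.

r_full = 2(0.358)/(1 + 0.358) = 0.5272
n = r_tgt(1 − r_full) / [r_full(1 − r_tgt)] = 0.727 × 0.4728 / (0.5272 × 0.273) ≈ 2.3882
Items = 2.3882 × 56 ≈ 133.74 → 134

134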